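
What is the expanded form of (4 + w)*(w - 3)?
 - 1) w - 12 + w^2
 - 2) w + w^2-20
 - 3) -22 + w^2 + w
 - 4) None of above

Expanding (4 + w)*(w - 3):
= w - 12 + w^2
1) w - 12 + w^2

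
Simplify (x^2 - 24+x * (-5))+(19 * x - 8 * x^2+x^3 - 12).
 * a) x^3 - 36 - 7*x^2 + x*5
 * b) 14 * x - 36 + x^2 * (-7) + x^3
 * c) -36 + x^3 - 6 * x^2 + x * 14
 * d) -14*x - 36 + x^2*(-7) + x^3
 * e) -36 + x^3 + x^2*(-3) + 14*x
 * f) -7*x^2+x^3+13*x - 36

Adding the polynomials and combining like terms:
(x^2 - 24 + x*(-5)) + (19*x - 8*x^2 + x^3 - 12)
= 14 * x - 36 + x^2 * (-7) + x^3
b) 14 * x - 36 + x^2 * (-7) + x^3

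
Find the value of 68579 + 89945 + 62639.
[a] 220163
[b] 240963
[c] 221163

First: 68579 + 89945 = 158524
Then: 158524 + 62639 = 221163
c) 221163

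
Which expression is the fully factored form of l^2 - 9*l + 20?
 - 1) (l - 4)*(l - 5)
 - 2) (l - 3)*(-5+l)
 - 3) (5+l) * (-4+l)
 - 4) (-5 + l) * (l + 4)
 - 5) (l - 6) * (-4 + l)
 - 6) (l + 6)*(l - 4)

We need to factor l^2 - 9*l + 20.
The factored form is (l - 4)*(l - 5).
1) (l - 4)*(l - 5)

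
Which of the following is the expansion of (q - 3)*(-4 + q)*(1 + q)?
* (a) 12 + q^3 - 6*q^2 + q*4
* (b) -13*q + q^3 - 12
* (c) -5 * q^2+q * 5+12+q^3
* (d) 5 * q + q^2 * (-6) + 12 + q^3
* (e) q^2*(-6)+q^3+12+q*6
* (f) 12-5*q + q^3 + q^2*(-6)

Expanding (q - 3)*(-4 + q)*(1 + q):
= 5 * q + q^2 * (-6) + 12 + q^3
d) 5 * q + q^2 * (-6) + 12 + q^3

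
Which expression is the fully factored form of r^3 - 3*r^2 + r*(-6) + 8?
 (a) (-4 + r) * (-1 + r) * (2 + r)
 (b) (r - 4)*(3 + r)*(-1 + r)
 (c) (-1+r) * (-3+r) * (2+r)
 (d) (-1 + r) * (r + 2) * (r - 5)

We need to factor r^3 - 3*r^2 + r*(-6) + 8.
The factored form is (-4 + r) * (-1 + r) * (2 + r).
a) (-4 + r) * (-1 + r) * (2 + r)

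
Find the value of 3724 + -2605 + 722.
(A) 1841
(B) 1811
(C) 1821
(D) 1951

First: 3724 + -2605 = 1119
Then: 1119 + 722 = 1841
A) 1841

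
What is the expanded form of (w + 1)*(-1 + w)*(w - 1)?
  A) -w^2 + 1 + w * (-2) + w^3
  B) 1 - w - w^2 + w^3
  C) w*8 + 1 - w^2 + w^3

Expanding (w + 1)*(-1 + w)*(w - 1):
= 1 - w - w^2 + w^3
B) 1 - w - w^2 + w^3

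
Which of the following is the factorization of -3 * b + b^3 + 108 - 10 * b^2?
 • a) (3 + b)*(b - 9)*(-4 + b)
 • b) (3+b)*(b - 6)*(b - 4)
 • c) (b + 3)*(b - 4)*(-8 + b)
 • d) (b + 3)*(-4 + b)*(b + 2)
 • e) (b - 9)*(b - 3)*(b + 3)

We need to factor -3 * b + b^3 + 108 - 10 * b^2.
The factored form is (3 + b)*(b - 9)*(-4 + b).
a) (3 + b)*(b - 9)*(-4 + b)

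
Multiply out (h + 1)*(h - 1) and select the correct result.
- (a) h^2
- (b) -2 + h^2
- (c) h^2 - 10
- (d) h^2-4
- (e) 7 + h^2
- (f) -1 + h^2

Expanding (h + 1)*(h - 1):
= -1 + h^2
f) -1 + h^2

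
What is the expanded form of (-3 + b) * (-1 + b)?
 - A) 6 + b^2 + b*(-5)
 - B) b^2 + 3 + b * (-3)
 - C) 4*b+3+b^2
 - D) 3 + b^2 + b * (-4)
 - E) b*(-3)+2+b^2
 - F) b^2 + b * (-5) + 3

Expanding (-3 + b) * (-1 + b):
= 3 + b^2 + b * (-4)
D) 3 + b^2 + b * (-4)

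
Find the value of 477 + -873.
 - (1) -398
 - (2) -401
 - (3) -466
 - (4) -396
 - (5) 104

477 + -873 = -396
4) -396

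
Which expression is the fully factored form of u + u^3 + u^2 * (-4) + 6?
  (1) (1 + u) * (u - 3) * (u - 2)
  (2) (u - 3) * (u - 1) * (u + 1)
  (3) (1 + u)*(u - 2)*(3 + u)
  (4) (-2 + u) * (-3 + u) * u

We need to factor u + u^3 + u^2 * (-4) + 6.
The factored form is (1 + u) * (u - 3) * (u - 2).
1) (1 + u) * (u - 3) * (u - 2)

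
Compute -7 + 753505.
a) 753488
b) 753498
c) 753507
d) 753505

-7 + 753505 = 753498
b) 753498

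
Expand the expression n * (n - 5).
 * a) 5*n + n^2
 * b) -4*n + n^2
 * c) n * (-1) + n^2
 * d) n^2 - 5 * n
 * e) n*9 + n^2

Expanding n * (n - 5):
= n^2 - 5 * n
d) n^2 - 5 * n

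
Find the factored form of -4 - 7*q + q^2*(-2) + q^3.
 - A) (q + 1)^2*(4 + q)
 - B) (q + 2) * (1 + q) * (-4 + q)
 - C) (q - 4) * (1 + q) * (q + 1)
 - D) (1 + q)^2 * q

We need to factor -4 - 7*q + q^2*(-2) + q^3.
The factored form is (q - 4) * (1 + q) * (q + 1).
C) (q - 4) * (1 + q) * (q + 1)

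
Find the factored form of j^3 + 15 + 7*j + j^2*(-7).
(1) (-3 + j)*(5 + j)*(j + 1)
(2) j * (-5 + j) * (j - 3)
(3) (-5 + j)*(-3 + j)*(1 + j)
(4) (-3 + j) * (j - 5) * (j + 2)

We need to factor j^3 + 15 + 7*j + j^2*(-7).
The factored form is (-5 + j)*(-3 + j)*(1 + j).
3) (-5 + j)*(-3 + j)*(1 + j)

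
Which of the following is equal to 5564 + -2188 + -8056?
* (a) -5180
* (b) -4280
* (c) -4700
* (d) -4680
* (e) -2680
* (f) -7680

First: 5564 + -2188 = 3376
Then: 3376 + -8056 = -4680
d) -4680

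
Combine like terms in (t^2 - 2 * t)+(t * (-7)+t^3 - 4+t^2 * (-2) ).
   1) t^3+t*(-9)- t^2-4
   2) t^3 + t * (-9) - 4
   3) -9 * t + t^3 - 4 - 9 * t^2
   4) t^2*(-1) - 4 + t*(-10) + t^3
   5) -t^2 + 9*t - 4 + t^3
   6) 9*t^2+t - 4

Adding the polynomials and combining like terms:
(t^2 - 2*t) + (t*(-7) + t^3 - 4 + t^2*(-2))
= t^3+t*(-9)- t^2-4
1) t^3+t*(-9)- t^2-4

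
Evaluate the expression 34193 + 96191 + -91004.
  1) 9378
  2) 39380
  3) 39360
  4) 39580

First: 34193 + 96191 = 130384
Then: 130384 + -91004 = 39380
2) 39380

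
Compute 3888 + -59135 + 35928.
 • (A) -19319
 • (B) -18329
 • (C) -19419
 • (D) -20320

First: 3888 + -59135 = -55247
Then: -55247 + 35928 = -19319
A) -19319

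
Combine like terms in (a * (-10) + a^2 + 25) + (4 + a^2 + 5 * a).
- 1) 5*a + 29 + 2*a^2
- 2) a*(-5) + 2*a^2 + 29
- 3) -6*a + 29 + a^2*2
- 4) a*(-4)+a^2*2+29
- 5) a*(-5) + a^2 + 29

Adding the polynomials and combining like terms:
(a*(-10) + a^2 + 25) + (4 + a^2 + 5*a)
= a*(-5) + 2*a^2 + 29
2) a*(-5) + 2*a^2 + 29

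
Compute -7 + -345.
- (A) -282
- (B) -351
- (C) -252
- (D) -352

-7 + -345 = -352
D) -352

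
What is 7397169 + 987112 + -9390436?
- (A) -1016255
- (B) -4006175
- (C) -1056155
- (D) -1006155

First: 7397169 + 987112 = 8384281
Then: 8384281 + -9390436 = -1006155
D) -1006155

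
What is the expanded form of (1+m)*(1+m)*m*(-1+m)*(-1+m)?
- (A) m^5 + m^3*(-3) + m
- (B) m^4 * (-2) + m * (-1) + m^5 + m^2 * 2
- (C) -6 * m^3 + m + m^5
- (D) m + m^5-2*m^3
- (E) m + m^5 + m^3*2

Expanding (1+m)*(1+m)*m*(-1+m)*(-1+m):
= m + m^5-2*m^3
D) m + m^5-2*m^3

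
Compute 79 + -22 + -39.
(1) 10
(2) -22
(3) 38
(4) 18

First: 79 + -22 = 57
Then: 57 + -39 = 18
4) 18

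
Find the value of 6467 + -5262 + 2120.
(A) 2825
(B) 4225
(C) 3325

First: 6467 + -5262 = 1205
Then: 1205 + 2120 = 3325
C) 3325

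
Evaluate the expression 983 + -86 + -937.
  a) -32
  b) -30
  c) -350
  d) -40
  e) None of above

First: 983 + -86 = 897
Then: 897 + -937 = -40
d) -40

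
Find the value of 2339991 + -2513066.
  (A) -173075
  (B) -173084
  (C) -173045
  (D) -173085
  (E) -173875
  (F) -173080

2339991 + -2513066 = -173075
A) -173075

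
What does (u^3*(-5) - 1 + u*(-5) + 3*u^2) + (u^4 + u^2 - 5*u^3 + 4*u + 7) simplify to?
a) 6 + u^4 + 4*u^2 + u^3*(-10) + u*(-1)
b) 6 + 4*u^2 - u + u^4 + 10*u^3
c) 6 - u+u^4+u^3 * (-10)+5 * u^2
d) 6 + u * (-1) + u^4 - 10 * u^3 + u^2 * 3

Adding the polynomials and combining like terms:
(u^3*(-5) - 1 + u*(-5) + 3*u^2) + (u^4 + u^2 - 5*u^3 + 4*u + 7)
= 6 + u^4 + 4*u^2 + u^3*(-10) + u*(-1)
a) 6 + u^4 + 4*u^2 + u^3*(-10) + u*(-1)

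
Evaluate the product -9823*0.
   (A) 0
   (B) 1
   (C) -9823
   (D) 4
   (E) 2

-9823 * 0 = 0
A) 0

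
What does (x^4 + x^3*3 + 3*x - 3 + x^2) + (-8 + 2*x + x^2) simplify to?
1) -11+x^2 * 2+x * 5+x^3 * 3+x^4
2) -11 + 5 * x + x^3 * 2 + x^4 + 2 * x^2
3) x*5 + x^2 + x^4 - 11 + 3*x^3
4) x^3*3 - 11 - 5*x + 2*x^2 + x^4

Adding the polynomials and combining like terms:
(x^4 + x^3*3 + 3*x - 3 + x^2) + (-8 + 2*x + x^2)
= -11+x^2 * 2+x * 5+x^3 * 3+x^4
1) -11+x^2 * 2+x * 5+x^3 * 3+x^4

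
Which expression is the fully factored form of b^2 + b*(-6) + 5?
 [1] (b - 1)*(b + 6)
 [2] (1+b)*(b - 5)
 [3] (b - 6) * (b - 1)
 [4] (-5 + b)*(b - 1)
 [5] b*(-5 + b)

We need to factor b^2 + b*(-6) + 5.
The factored form is (-5 + b)*(b - 1).
4) (-5 + b)*(b - 1)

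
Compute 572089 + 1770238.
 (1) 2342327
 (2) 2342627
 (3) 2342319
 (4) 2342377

572089 + 1770238 = 2342327
1) 2342327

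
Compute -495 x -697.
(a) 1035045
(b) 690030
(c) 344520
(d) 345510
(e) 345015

-495 * -697 = 345015
e) 345015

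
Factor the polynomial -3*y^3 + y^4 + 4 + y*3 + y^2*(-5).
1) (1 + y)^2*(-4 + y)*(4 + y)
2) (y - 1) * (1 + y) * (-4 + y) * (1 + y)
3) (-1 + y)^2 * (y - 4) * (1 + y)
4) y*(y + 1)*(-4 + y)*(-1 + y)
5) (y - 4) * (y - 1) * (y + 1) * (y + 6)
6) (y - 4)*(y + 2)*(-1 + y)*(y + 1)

We need to factor -3*y^3 + y^4 + 4 + y*3 + y^2*(-5).
The factored form is (y - 1) * (1 + y) * (-4 + y) * (1 + y).
2) (y - 1) * (1 + y) * (-4 + y) * (1 + y)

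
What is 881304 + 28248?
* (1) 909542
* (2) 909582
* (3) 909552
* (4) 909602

881304 + 28248 = 909552
3) 909552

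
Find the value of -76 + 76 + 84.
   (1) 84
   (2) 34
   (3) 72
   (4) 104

First: -76 + 76 = 0
Then: 0 + 84 = 84
1) 84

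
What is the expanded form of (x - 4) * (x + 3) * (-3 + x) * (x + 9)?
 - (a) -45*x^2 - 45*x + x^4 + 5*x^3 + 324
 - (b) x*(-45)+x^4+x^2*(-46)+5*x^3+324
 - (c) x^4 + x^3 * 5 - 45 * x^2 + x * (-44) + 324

Expanding (x - 4) * (x + 3) * (-3 + x) * (x + 9):
= -45*x^2 - 45*x + x^4 + 5*x^3 + 324
a) -45*x^2 - 45*x + x^4 + 5*x^3 + 324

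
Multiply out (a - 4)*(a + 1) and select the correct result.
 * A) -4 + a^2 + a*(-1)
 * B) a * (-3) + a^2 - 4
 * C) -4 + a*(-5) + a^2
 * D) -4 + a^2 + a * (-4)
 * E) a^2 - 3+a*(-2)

Expanding (a - 4)*(a + 1):
= a * (-3) + a^2 - 4
B) a * (-3) + a^2 - 4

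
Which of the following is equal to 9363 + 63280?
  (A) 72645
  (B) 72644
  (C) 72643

9363 + 63280 = 72643
C) 72643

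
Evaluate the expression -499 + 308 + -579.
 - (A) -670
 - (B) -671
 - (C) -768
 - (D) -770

First: -499 + 308 = -191
Then: -191 + -579 = -770
D) -770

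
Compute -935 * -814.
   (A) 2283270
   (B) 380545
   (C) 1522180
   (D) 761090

-935 * -814 = 761090
D) 761090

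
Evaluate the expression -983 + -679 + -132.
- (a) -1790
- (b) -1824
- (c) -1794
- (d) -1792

First: -983 + -679 = -1662
Then: -1662 + -132 = -1794
c) -1794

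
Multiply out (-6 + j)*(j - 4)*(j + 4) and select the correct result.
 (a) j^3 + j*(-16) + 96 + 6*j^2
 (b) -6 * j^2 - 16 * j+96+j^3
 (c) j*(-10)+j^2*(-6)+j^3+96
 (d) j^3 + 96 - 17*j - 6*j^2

Expanding (-6 + j)*(j - 4)*(j + 4):
= -6 * j^2 - 16 * j+96+j^3
b) -6 * j^2 - 16 * j+96+j^3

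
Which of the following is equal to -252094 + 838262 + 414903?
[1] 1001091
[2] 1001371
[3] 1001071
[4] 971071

First: -252094 + 838262 = 586168
Then: 586168 + 414903 = 1001071
3) 1001071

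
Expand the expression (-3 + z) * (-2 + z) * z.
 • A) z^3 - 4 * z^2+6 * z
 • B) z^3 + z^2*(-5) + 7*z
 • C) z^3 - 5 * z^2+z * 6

Expanding (-3 + z) * (-2 + z) * z:
= z^3 - 5 * z^2+z * 6
C) z^3 - 5 * z^2+z * 6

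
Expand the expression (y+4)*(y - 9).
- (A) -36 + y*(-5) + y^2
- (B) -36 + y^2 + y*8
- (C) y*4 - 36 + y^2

Expanding (y+4)*(y - 9):
= -36 + y*(-5) + y^2
A) -36 + y*(-5) + y^2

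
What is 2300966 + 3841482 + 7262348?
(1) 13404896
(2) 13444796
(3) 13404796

First: 2300966 + 3841482 = 6142448
Then: 6142448 + 7262348 = 13404796
3) 13404796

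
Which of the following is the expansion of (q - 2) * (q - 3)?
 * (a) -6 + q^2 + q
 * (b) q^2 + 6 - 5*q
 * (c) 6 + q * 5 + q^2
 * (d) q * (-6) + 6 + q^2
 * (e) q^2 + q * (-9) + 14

Expanding (q - 2) * (q - 3):
= q^2 + 6 - 5*q
b) q^2 + 6 - 5*q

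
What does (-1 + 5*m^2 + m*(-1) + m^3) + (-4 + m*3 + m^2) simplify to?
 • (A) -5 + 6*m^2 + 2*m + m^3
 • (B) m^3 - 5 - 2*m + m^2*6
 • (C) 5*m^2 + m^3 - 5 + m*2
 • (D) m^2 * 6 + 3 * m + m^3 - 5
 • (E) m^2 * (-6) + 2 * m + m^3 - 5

Adding the polynomials and combining like terms:
(-1 + 5*m^2 + m*(-1) + m^3) + (-4 + m*3 + m^2)
= -5 + 6*m^2 + 2*m + m^3
A) -5 + 6*m^2 + 2*m + m^3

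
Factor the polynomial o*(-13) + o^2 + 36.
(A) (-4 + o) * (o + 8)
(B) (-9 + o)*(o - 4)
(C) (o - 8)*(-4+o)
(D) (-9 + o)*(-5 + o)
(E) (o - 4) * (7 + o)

We need to factor o*(-13) + o^2 + 36.
The factored form is (-9 + o)*(o - 4).
B) (-9 + o)*(o - 4)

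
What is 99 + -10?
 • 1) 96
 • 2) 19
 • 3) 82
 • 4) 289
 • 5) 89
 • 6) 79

99 + -10 = 89
5) 89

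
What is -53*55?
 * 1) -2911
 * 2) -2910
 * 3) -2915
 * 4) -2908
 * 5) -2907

-53 * 55 = -2915
3) -2915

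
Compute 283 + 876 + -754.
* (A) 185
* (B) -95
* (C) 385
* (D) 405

First: 283 + 876 = 1159
Then: 1159 + -754 = 405
D) 405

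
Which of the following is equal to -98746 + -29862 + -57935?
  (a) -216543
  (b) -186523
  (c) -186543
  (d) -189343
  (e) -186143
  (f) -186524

First: -98746 + -29862 = -128608
Then: -128608 + -57935 = -186543
c) -186543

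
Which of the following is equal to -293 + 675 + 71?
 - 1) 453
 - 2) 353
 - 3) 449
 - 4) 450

First: -293 + 675 = 382
Then: 382 + 71 = 453
1) 453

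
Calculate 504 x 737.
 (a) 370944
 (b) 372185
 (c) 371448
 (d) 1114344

504 * 737 = 371448
c) 371448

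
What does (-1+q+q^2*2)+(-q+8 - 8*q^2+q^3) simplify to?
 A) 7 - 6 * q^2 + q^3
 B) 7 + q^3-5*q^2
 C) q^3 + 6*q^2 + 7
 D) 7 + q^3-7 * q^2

Adding the polynomials and combining like terms:
(-1 + q + q^2*2) + (-q + 8 - 8*q^2 + q^3)
= 7 - 6 * q^2 + q^3
A) 7 - 6 * q^2 + q^3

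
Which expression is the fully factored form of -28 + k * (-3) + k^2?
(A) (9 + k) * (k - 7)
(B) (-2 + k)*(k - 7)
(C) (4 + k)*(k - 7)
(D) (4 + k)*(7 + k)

We need to factor -28 + k * (-3) + k^2.
The factored form is (4 + k)*(k - 7).
C) (4 + k)*(k - 7)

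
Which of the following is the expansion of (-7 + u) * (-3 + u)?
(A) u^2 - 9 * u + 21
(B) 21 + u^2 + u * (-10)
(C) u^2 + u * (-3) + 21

Expanding (-7 + u) * (-3 + u):
= 21 + u^2 + u * (-10)
B) 21 + u^2 + u * (-10)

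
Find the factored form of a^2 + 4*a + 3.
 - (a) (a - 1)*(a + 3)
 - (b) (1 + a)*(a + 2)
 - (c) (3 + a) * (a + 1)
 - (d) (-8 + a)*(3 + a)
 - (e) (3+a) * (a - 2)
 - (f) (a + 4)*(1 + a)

We need to factor a^2 + 4*a + 3.
The factored form is (3 + a) * (a + 1).
c) (3 + a) * (a + 1)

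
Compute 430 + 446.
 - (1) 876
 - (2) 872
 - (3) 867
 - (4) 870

430 + 446 = 876
1) 876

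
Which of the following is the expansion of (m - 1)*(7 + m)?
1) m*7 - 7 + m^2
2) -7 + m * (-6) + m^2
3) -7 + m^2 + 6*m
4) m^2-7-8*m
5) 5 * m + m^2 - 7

Expanding (m - 1)*(7 + m):
= -7 + m^2 + 6*m
3) -7 + m^2 + 6*m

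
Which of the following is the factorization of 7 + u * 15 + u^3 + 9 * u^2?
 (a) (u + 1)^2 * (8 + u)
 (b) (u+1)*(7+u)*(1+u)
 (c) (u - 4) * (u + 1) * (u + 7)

We need to factor 7 + u * 15 + u^3 + 9 * u^2.
The factored form is (u+1)*(7+u)*(1+u).
b) (u+1)*(7+u)*(1+u)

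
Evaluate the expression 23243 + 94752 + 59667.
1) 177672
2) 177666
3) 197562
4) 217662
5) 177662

First: 23243 + 94752 = 117995
Then: 117995 + 59667 = 177662
5) 177662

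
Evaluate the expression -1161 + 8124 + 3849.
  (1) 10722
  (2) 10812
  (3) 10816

First: -1161 + 8124 = 6963
Then: 6963 + 3849 = 10812
2) 10812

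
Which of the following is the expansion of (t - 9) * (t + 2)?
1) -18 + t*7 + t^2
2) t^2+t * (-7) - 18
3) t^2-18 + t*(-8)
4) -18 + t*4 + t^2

Expanding (t - 9) * (t + 2):
= t^2+t * (-7) - 18
2) t^2+t * (-7) - 18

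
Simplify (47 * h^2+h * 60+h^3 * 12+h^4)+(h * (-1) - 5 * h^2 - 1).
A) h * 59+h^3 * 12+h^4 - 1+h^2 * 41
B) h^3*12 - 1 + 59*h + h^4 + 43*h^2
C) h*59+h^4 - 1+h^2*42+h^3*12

Adding the polynomials and combining like terms:
(47*h^2 + h*60 + h^3*12 + h^4) + (h*(-1) - 5*h^2 - 1)
= h*59+h^4 - 1+h^2*42+h^3*12
C) h*59+h^4 - 1+h^2*42+h^3*12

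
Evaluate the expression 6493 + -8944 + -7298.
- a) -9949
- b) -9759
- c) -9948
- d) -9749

First: 6493 + -8944 = -2451
Then: -2451 + -7298 = -9749
d) -9749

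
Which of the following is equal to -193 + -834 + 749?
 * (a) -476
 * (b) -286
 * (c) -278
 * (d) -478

First: -193 + -834 = -1027
Then: -1027 + 749 = -278
c) -278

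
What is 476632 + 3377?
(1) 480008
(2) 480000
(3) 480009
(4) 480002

476632 + 3377 = 480009
3) 480009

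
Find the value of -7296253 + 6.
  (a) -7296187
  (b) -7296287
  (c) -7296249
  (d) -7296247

-7296253 + 6 = -7296247
d) -7296247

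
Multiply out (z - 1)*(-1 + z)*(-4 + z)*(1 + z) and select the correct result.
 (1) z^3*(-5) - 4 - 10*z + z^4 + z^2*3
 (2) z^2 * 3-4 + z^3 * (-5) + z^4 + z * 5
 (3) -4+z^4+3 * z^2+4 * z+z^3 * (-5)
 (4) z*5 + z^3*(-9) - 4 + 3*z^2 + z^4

Expanding (z - 1)*(-1 + z)*(-4 + z)*(1 + z):
= z^2 * 3-4 + z^3 * (-5) + z^4 + z * 5
2) z^2 * 3-4 + z^3 * (-5) + z^4 + z * 5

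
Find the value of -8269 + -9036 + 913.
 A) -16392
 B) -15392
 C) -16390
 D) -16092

First: -8269 + -9036 = -17305
Then: -17305 + 913 = -16392
A) -16392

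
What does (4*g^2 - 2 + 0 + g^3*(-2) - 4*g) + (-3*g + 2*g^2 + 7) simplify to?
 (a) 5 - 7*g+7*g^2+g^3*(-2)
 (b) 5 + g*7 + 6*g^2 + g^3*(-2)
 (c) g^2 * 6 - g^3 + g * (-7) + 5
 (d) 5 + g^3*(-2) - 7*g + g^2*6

Adding the polynomials and combining like terms:
(4*g^2 - 2 + 0 + g^3*(-2) - 4*g) + (-3*g + 2*g^2 + 7)
= 5 + g^3*(-2) - 7*g + g^2*6
d) 5 + g^3*(-2) - 7*g + g^2*6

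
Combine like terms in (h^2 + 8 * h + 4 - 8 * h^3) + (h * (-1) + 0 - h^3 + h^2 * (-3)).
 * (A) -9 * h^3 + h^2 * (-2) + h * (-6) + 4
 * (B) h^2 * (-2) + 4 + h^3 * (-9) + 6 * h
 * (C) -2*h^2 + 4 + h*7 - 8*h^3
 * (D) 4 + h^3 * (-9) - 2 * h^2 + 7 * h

Adding the polynomials and combining like terms:
(h^2 + 8*h + 4 - 8*h^3) + (h*(-1) + 0 - h^3 + h^2*(-3))
= 4 + h^3 * (-9) - 2 * h^2 + 7 * h
D) 4 + h^3 * (-9) - 2 * h^2 + 7 * h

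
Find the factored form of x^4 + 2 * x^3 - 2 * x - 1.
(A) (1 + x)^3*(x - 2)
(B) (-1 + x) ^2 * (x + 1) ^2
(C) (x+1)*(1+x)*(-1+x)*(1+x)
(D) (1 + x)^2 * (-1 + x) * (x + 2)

We need to factor x^4 + 2 * x^3 - 2 * x - 1.
The factored form is (x+1)*(1+x)*(-1+x)*(1+x).
C) (x+1)*(1+x)*(-1+x)*(1+x)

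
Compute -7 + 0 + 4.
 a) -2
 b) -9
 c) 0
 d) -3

First: -7 + 0 = -7
Then: -7 + 4 = -3
d) -3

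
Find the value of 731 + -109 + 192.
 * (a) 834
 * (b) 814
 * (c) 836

First: 731 + -109 = 622
Then: 622 + 192 = 814
b) 814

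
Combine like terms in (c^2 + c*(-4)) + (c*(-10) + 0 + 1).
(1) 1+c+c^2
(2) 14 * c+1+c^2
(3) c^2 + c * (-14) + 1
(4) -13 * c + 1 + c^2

Adding the polynomials and combining like terms:
(c^2 + c*(-4)) + (c*(-10) + 0 + 1)
= c^2 + c * (-14) + 1
3) c^2 + c * (-14) + 1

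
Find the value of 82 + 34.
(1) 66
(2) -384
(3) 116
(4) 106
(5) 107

82 + 34 = 116
3) 116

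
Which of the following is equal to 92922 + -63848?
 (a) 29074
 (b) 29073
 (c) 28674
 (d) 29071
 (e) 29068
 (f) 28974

92922 + -63848 = 29074
a) 29074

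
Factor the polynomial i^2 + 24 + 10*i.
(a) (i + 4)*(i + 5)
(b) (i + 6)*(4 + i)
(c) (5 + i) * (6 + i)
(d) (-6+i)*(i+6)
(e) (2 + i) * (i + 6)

We need to factor i^2 + 24 + 10*i.
The factored form is (i + 6)*(4 + i).
b) (i + 6)*(4 + i)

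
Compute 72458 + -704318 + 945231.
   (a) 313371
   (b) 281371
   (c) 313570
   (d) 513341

First: 72458 + -704318 = -631860
Then: -631860 + 945231 = 313371
a) 313371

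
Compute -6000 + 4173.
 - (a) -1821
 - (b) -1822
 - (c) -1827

-6000 + 4173 = -1827
c) -1827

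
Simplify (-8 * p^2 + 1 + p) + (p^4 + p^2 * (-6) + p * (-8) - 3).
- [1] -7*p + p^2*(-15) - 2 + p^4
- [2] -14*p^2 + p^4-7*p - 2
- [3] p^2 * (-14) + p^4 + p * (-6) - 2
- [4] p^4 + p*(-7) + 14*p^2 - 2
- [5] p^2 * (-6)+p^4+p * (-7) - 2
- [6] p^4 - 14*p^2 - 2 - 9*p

Adding the polynomials and combining like terms:
(-8*p^2 + 1 + p) + (p^4 + p^2*(-6) + p*(-8) - 3)
= -14*p^2 + p^4-7*p - 2
2) -14*p^2 + p^4-7*p - 2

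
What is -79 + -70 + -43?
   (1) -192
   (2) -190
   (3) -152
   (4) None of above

First: -79 + -70 = -149
Then: -149 + -43 = -192
1) -192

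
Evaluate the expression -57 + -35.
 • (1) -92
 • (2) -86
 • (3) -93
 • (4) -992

-57 + -35 = -92
1) -92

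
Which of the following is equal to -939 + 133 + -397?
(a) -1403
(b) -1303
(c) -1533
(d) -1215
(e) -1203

First: -939 + 133 = -806
Then: -806 + -397 = -1203
e) -1203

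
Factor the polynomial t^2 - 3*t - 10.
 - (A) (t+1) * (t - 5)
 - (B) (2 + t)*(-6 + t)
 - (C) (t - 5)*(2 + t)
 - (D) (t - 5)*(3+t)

We need to factor t^2 - 3*t - 10.
The factored form is (t - 5)*(2 + t).
C) (t - 5)*(2 + t)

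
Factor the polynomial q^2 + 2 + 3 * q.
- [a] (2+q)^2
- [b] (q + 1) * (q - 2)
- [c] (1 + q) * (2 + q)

We need to factor q^2 + 2 + 3 * q.
The factored form is (1 + q) * (2 + q).
c) (1 + q) * (2 + q)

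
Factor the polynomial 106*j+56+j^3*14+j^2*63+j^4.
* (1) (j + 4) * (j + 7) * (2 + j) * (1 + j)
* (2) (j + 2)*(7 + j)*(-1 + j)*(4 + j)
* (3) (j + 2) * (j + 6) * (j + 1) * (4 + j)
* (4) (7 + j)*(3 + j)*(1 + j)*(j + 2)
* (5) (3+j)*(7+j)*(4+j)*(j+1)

We need to factor 106*j+56+j^3*14+j^2*63+j^4.
The factored form is (j + 4) * (j + 7) * (2 + j) * (1 + j).
1) (j + 4) * (j + 7) * (2 + j) * (1 + j)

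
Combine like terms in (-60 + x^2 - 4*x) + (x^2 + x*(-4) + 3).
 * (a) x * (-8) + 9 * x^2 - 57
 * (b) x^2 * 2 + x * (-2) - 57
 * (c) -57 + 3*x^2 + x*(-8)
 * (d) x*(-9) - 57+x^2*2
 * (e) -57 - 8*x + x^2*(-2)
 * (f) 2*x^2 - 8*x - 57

Adding the polynomials and combining like terms:
(-60 + x^2 - 4*x) + (x^2 + x*(-4) + 3)
= 2*x^2 - 8*x - 57
f) 2*x^2 - 8*x - 57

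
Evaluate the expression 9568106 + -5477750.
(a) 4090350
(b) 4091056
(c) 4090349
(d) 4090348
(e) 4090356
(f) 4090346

9568106 + -5477750 = 4090356
e) 4090356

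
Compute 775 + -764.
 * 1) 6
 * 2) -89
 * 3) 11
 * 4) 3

775 + -764 = 11
3) 11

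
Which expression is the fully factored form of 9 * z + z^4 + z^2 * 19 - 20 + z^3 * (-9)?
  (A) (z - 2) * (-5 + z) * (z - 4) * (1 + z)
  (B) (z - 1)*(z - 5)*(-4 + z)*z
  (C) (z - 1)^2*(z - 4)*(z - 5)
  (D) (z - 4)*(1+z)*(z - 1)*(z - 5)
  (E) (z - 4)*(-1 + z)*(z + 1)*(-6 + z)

We need to factor 9 * z + z^4 + z^2 * 19 - 20 + z^3 * (-9).
The factored form is (z - 4)*(1+z)*(z - 1)*(z - 5).
D) (z - 4)*(1+z)*(z - 1)*(z - 5)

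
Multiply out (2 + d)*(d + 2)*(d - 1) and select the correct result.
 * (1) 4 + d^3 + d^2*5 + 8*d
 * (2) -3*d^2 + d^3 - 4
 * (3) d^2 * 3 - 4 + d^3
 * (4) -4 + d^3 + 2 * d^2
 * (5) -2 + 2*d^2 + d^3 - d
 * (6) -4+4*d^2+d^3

Expanding (2 + d)*(d + 2)*(d - 1):
= d^2 * 3 - 4 + d^3
3) d^2 * 3 - 4 + d^3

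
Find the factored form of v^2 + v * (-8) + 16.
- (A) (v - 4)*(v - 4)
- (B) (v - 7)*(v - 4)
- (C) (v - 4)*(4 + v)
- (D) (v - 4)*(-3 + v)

We need to factor v^2 + v * (-8) + 16.
The factored form is (v - 4)*(v - 4).
A) (v - 4)*(v - 4)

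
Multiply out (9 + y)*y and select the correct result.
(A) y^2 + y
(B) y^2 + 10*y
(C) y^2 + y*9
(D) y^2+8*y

Expanding (9 + y)*y:
= y^2 + y*9
C) y^2 + y*9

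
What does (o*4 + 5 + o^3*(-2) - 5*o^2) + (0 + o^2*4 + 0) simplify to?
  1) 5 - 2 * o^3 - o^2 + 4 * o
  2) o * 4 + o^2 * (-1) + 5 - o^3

Adding the polynomials and combining like terms:
(o*4 + 5 + o^3*(-2) - 5*o^2) + (0 + o^2*4 + 0)
= 5 - 2 * o^3 - o^2 + 4 * o
1) 5 - 2 * o^3 - o^2 + 4 * o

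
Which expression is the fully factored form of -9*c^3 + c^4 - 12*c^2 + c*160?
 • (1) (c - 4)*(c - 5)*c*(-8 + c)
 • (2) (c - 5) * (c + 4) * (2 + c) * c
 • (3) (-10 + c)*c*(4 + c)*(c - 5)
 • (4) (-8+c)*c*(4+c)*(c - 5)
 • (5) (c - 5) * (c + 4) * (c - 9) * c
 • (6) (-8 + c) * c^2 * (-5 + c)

We need to factor -9*c^3 + c^4 - 12*c^2 + c*160.
The factored form is (-8+c)*c*(4+c)*(c - 5).
4) (-8+c)*c*(4+c)*(c - 5)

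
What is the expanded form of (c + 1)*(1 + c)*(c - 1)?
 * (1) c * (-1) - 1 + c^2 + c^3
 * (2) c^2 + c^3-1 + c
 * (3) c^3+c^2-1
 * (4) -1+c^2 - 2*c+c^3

Expanding (c + 1)*(1 + c)*(c - 1):
= c * (-1) - 1 + c^2 + c^3
1) c * (-1) - 1 + c^2 + c^3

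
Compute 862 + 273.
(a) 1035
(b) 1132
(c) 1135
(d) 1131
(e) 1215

862 + 273 = 1135
c) 1135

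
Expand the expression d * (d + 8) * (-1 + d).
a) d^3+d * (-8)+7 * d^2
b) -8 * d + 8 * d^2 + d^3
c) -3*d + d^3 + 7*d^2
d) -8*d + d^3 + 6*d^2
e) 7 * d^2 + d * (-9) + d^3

Expanding d * (d + 8) * (-1 + d):
= d^3+d * (-8)+7 * d^2
a) d^3+d * (-8)+7 * d^2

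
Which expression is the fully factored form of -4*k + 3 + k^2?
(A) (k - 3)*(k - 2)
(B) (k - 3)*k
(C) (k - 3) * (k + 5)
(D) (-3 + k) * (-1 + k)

We need to factor -4*k + 3 + k^2.
The factored form is (-3 + k) * (-1 + k).
D) (-3 + k) * (-1 + k)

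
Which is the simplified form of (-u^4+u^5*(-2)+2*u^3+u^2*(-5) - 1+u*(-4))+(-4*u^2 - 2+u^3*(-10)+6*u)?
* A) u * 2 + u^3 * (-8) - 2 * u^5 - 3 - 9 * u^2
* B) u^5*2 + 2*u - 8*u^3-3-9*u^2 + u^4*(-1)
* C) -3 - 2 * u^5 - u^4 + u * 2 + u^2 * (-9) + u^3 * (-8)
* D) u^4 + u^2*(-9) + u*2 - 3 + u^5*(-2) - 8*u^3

Adding the polynomials and combining like terms:
(-u^4 + u^5*(-2) + 2*u^3 + u^2*(-5) - 1 + u*(-4)) + (-4*u^2 - 2 + u^3*(-10) + 6*u)
= -3 - 2 * u^5 - u^4 + u * 2 + u^2 * (-9) + u^3 * (-8)
C) -3 - 2 * u^5 - u^4 + u * 2 + u^2 * (-9) + u^3 * (-8)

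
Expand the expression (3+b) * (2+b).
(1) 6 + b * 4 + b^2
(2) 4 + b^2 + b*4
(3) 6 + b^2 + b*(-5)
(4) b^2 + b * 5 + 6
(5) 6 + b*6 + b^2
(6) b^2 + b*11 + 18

Expanding (3+b) * (2+b):
= b^2 + b * 5 + 6
4) b^2 + b * 5 + 6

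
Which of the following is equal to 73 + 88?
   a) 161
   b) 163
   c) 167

73 + 88 = 161
a) 161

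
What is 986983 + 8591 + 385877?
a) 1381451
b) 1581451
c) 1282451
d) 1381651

First: 986983 + 8591 = 995574
Then: 995574 + 385877 = 1381451
a) 1381451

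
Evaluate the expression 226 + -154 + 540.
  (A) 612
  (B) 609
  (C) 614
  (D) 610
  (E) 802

First: 226 + -154 = 72
Then: 72 + 540 = 612
A) 612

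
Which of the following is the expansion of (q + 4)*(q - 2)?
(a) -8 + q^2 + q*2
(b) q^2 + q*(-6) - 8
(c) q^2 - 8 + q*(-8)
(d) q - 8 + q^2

Expanding (q + 4)*(q - 2):
= -8 + q^2 + q*2
a) -8 + q^2 + q*2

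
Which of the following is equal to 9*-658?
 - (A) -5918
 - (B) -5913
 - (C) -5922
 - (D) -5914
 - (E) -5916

9 * -658 = -5922
C) -5922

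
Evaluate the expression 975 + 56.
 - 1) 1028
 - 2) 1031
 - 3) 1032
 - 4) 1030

975 + 56 = 1031
2) 1031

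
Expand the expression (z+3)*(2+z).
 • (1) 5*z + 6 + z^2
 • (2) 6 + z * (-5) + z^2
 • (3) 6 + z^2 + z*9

Expanding (z+3)*(2+z):
= 5*z + 6 + z^2
1) 5*z + 6 + z^2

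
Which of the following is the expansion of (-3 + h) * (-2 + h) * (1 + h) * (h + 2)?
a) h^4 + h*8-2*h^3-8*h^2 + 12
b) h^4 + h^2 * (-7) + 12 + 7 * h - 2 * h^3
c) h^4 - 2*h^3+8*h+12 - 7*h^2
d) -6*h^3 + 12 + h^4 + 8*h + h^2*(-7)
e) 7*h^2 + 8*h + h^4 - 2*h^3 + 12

Expanding (-3 + h) * (-2 + h) * (1 + h) * (h + 2):
= h^4 - 2*h^3+8*h+12 - 7*h^2
c) h^4 - 2*h^3+8*h+12 - 7*h^2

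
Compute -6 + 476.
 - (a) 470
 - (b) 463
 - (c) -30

-6 + 476 = 470
a) 470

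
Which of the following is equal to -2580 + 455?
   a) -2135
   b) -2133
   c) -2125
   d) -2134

-2580 + 455 = -2125
c) -2125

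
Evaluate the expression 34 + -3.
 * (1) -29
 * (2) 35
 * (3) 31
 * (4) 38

34 + -3 = 31
3) 31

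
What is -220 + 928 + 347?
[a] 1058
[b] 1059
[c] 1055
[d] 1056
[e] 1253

First: -220 + 928 = 708
Then: 708 + 347 = 1055
c) 1055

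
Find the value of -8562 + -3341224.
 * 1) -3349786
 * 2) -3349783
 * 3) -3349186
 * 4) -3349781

-8562 + -3341224 = -3349786
1) -3349786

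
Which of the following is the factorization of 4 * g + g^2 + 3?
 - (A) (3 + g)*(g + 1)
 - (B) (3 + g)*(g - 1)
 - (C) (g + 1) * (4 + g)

We need to factor 4 * g + g^2 + 3.
The factored form is (3 + g)*(g + 1).
A) (3 + g)*(g + 1)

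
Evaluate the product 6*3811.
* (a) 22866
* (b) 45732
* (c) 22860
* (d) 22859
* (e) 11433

6 * 3811 = 22866
a) 22866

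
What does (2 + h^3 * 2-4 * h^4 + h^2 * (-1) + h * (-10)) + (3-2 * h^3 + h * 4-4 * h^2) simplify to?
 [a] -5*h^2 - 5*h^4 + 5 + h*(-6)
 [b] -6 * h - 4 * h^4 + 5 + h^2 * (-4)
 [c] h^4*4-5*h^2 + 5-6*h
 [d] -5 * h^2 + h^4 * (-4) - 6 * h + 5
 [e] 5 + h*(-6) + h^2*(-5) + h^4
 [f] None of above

Adding the polynomials and combining like terms:
(2 + h^3*2 - 4*h^4 + h^2*(-1) + h*(-10)) + (3 - 2*h^3 + h*4 - 4*h^2)
= -5 * h^2 + h^4 * (-4) - 6 * h + 5
d) -5 * h^2 + h^4 * (-4) - 6 * h + 5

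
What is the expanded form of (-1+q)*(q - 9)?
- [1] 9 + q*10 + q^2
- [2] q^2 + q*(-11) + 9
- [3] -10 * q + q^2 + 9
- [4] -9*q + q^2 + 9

Expanding (-1+q)*(q - 9):
= -10 * q + q^2 + 9
3) -10 * q + q^2 + 9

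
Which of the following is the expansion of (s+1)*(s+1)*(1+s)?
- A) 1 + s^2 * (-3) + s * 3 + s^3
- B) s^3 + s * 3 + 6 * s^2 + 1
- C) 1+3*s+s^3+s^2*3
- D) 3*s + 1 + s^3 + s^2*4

Expanding (s+1)*(s+1)*(1+s):
= 1+3*s+s^3+s^2*3
C) 1+3*s+s^3+s^2*3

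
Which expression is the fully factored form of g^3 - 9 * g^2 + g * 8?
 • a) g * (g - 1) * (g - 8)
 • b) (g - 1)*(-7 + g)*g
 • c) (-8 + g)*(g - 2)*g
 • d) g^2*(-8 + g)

We need to factor g^3 - 9 * g^2 + g * 8.
The factored form is g * (g - 1) * (g - 8).
a) g * (g - 1) * (g - 8)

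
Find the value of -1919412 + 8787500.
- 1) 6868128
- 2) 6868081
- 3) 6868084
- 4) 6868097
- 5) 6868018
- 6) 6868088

-1919412 + 8787500 = 6868088
6) 6868088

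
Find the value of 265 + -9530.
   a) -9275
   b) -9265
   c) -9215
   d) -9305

265 + -9530 = -9265
b) -9265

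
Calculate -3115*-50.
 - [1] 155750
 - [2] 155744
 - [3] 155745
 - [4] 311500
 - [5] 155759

-3115 * -50 = 155750
1) 155750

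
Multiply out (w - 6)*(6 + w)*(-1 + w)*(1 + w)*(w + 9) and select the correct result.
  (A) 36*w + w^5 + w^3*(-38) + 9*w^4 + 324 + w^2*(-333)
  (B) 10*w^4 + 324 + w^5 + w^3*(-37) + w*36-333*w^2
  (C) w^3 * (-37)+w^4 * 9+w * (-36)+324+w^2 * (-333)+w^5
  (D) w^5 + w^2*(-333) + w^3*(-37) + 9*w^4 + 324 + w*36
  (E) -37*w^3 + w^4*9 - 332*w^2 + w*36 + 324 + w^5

Expanding (w - 6)*(6 + w)*(-1 + w)*(1 + w)*(w + 9):
= w^5 + w^2*(-333) + w^3*(-37) + 9*w^4 + 324 + w*36
D) w^5 + w^2*(-333) + w^3*(-37) + 9*w^4 + 324 + w*36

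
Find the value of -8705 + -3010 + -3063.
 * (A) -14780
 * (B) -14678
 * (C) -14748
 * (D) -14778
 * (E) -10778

First: -8705 + -3010 = -11715
Then: -11715 + -3063 = -14778
D) -14778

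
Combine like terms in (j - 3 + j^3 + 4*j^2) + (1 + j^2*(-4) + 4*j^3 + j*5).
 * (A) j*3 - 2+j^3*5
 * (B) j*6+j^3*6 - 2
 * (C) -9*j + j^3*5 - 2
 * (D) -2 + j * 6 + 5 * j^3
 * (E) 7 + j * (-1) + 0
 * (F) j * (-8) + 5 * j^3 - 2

Adding the polynomials and combining like terms:
(j - 3 + j^3 + 4*j^2) + (1 + j^2*(-4) + 4*j^3 + j*5)
= -2 + j * 6 + 5 * j^3
D) -2 + j * 6 + 5 * j^3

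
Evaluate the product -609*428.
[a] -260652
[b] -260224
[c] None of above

-609 * 428 = -260652
a) -260652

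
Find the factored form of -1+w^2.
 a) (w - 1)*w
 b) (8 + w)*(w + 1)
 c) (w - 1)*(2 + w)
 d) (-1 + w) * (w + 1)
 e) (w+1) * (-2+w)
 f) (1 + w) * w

We need to factor -1+w^2.
The factored form is (-1 + w) * (w + 1).
d) (-1 + w) * (w + 1)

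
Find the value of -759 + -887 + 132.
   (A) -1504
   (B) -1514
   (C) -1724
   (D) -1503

First: -759 + -887 = -1646
Then: -1646 + 132 = -1514
B) -1514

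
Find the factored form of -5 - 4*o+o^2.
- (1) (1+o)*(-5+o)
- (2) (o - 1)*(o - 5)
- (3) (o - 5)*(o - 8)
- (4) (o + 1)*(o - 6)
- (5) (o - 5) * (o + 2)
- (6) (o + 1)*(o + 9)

We need to factor -5 - 4*o+o^2.
The factored form is (1+o)*(-5+o).
1) (1+o)*(-5+o)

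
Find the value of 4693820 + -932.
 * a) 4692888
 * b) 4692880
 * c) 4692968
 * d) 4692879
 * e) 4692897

4693820 + -932 = 4692888
a) 4692888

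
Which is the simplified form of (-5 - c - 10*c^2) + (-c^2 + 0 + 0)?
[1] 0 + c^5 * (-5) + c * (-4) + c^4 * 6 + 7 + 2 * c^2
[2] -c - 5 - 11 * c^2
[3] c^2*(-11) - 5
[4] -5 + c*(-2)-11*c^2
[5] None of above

Adding the polynomials and combining like terms:
(-5 - c - 10*c^2) + (-c^2 + 0 + 0)
= -c - 5 - 11 * c^2
2) -c - 5 - 11 * c^2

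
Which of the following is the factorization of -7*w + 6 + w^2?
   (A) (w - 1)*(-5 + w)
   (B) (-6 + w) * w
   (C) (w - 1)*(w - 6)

We need to factor -7*w + 6 + w^2.
The factored form is (w - 1)*(w - 6).
C) (w - 1)*(w - 6)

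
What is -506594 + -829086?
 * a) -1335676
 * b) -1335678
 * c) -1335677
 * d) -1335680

-506594 + -829086 = -1335680
d) -1335680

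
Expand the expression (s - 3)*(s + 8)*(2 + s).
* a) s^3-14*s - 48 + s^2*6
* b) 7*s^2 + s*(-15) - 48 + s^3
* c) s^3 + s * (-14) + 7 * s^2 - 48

Expanding (s - 3)*(s + 8)*(2 + s):
= s^3 + s * (-14) + 7 * s^2 - 48
c) s^3 + s * (-14) + 7 * s^2 - 48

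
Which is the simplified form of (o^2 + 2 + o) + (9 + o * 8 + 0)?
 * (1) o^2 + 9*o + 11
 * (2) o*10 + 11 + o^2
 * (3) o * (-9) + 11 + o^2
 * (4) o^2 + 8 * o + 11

Adding the polynomials and combining like terms:
(o^2 + 2 + o) + (9 + o*8 + 0)
= o^2 + 9*o + 11
1) o^2 + 9*o + 11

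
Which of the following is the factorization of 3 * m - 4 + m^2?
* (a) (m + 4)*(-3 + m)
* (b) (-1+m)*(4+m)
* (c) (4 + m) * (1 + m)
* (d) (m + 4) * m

We need to factor 3 * m - 4 + m^2.
The factored form is (-1+m)*(4+m).
b) (-1+m)*(4+m)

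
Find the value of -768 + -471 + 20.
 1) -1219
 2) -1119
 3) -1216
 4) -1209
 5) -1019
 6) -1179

First: -768 + -471 = -1239
Then: -1239 + 20 = -1219
1) -1219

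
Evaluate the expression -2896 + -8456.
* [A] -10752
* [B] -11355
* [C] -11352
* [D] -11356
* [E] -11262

-2896 + -8456 = -11352
C) -11352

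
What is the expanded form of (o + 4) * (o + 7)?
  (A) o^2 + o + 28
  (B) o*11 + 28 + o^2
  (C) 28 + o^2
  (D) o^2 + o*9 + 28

Expanding (o + 4) * (o + 7):
= o*11 + 28 + o^2
B) o*11 + 28 + o^2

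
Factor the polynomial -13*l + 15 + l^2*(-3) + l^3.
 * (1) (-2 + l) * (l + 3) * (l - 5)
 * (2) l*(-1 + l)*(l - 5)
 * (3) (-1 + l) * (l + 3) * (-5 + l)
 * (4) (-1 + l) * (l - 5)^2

We need to factor -13*l + 15 + l^2*(-3) + l^3.
The factored form is (-1 + l) * (l + 3) * (-5 + l).
3) (-1 + l) * (l + 3) * (-5 + l)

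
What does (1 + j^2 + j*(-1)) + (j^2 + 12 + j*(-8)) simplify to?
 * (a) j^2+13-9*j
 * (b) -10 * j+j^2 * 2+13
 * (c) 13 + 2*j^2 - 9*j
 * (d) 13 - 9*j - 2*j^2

Adding the polynomials and combining like terms:
(1 + j^2 + j*(-1)) + (j^2 + 12 + j*(-8))
= 13 + 2*j^2 - 9*j
c) 13 + 2*j^2 - 9*j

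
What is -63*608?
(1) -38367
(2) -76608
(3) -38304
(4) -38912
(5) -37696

-63 * 608 = -38304
3) -38304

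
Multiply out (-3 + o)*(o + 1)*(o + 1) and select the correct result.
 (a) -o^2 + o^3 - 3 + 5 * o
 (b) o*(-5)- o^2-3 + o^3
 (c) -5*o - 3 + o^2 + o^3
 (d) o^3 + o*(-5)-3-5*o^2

Expanding (-3 + o)*(o + 1)*(o + 1):
= o*(-5)- o^2-3 + o^3
b) o*(-5)- o^2-3 + o^3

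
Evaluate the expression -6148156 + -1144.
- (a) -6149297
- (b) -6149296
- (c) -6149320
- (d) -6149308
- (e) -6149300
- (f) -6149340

-6148156 + -1144 = -6149300
e) -6149300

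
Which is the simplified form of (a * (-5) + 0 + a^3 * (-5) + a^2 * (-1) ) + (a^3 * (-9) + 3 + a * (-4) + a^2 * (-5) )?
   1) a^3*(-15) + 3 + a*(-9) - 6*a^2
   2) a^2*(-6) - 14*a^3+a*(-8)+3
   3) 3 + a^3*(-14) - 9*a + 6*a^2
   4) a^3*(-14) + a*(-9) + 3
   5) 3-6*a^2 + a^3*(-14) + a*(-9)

Adding the polynomials and combining like terms:
(a*(-5) + 0 + a^3*(-5) + a^2*(-1)) + (a^3*(-9) + 3 + a*(-4) + a^2*(-5))
= 3-6*a^2 + a^3*(-14) + a*(-9)
5) 3-6*a^2 + a^3*(-14) + a*(-9)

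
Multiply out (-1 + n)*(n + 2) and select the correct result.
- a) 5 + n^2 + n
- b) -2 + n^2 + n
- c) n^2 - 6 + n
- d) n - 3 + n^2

Expanding (-1 + n)*(n + 2):
= -2 + n^2 + n
b) -2 + n^2 + n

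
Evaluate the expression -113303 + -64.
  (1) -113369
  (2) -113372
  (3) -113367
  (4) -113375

-113303 + -64 = -113367
3) -113367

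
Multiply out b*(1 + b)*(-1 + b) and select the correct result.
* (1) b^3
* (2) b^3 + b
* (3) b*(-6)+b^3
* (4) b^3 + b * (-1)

Expanding b*(1 + b)*(-1 + b):
= b^3 + b * (-1)
4) b^3 + b * (-1)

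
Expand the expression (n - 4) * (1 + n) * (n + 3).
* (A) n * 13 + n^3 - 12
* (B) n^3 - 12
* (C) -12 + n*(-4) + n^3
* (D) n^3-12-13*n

Expanding (n - 4) * (1 + n) * (n + 3):
= n^3-12-13*n
D) n^3-12-13*n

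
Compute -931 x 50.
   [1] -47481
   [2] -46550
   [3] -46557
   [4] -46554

-931 * 50 = -46550
2) -46550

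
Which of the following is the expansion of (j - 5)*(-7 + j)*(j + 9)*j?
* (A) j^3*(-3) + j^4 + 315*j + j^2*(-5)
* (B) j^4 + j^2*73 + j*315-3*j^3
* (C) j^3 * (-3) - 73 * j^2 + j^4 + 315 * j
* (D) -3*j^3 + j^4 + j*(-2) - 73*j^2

Expanding (j - 5)*(-7 + j)*(j + 9)*j:
= j^3 * (-3) - 73 * j^2 + j^4 + 315 * j
C) j^3 * (-3) - 73 * j^2 + j^4 + 315 * j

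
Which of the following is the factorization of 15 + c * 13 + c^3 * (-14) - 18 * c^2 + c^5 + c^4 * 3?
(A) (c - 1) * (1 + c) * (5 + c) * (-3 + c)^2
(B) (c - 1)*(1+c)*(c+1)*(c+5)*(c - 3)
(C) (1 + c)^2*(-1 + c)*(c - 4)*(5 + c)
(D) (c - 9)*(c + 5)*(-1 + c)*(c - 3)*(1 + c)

We need to factor 15 + c * 13 + c^3 * (-14) - 18 * c^2 + c^5 + c^4 * 3.
The factored form is (c - 1)*(1+c)*(c+1)*(c+5)*(c - 3).
B) (c - 1)*(1+c)*(c+1)*(c+5)*(c - 3)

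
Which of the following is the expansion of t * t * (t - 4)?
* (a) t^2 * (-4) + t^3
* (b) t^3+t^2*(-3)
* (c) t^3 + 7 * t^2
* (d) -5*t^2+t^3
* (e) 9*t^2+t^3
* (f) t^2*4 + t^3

Expanding t * t * (t - 4):
= t^2 * (-4) + t^3
a) t^2 * (-4) + t^3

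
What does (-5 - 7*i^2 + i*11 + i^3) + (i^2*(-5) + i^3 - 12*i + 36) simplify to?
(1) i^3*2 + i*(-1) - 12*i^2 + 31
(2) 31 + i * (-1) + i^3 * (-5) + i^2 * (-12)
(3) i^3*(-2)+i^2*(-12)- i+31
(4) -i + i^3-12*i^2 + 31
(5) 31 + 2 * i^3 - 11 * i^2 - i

Adding the polynomials and combining like terms:
(-5 - 7*i^2 + i*11 + i^3) + (i^2*(-5) + i^3 - 12*i + 36)
= i^3*2 + i*(-1) - 12*i^2 + 31
1) i^3*2 + i*(-1) - 12*i^2 + 31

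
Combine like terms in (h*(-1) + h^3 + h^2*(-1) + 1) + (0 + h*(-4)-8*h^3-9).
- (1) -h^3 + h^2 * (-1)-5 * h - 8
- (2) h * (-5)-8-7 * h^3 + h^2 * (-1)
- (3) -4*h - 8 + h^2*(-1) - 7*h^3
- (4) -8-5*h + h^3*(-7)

Adding the polynomials and combining like terms:
(h*(-1) + h^3 + h^2*(-1) + 1) + (0 + h*(-4) - 8*h^3 - 9)
= h * (-5)-8-7 * h^3 + h^2 * (-1)
2) h * (-5)-8-7 * h^3 + h^2 * (-1)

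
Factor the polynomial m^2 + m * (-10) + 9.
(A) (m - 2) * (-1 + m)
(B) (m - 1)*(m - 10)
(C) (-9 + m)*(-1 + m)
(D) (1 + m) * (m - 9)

We need to factor m^2 + m * (-10) + 9.
The factored form is (-9 + m)*(-1 + m).
C) (-9 + m)*(-1 + m)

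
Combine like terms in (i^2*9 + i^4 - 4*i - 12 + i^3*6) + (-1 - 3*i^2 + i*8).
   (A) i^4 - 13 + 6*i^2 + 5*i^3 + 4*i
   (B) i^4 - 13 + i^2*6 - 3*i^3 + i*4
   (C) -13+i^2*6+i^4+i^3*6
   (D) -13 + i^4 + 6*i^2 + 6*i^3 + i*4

Adding the polynomials and combining like terms:
(i^2*9 + i^4 - 4*i - 12 + i^3*6) + (-1 - 3*i^2 + i*8)
= -13 + i^4 + 6*i^2 + 6*i^3 + i*4
D) -13 + i^4 + 6*i^2 + 6*i^3 + i*4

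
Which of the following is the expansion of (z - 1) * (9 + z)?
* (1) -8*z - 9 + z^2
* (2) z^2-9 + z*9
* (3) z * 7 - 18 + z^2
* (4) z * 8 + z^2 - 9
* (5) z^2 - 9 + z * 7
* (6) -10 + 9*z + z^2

Expanding (z - 1) * (9 + z):
= z * 8 + z^2 - 9
4) z * 8 + z^2 - 9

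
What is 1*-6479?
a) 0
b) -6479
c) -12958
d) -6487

1 * -6479 = -6479
b) -6479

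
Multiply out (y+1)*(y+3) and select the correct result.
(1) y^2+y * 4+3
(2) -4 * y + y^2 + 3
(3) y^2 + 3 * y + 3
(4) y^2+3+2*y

Expanding (y+1)*(y+3):
= y^2+y * 4+3
1) y^2+y * 4+3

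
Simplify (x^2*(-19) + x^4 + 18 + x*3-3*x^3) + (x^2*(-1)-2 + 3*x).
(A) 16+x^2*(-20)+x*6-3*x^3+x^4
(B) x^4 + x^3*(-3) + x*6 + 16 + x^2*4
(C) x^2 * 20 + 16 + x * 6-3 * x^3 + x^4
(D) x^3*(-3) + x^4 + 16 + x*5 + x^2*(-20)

Adding the polynomials and combining like terms:
(x^2*(-19) + x^4 + 18 + x*3 - 3*x^3) + (x^2*(-1) - 2 + 3*x)
= 16+x^2*(-20)+x*6-3*x^3+x^4
A) 16+x^2*(-20)+x*6-3*x^3+x^4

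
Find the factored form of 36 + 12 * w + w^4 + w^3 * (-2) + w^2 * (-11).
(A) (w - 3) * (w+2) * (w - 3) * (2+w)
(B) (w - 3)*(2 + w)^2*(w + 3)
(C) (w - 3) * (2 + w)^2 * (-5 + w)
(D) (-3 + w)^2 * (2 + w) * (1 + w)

We need to factor 36 + 12 * w + w^4 + w^3 * (-2) + w^2 * (-11).
The factored form is (w - 3) * (w+2) * (w - 3) * (2+w).
A) (w - 3) * (w+2) * (w - 3) * (2+w)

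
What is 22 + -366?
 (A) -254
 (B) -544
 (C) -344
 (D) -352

22 + -366 = -344
C) -344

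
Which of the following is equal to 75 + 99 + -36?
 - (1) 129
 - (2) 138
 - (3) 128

First: 75 + 99 = 174
Then: 174 + -36 = 138
2) 138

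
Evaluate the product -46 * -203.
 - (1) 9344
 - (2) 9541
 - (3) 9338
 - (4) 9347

-46 * -203 = 9338
3) 9338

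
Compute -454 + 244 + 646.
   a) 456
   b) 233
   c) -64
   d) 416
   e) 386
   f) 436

First: -454 + 244 = -210
Then: -210 + 646 = 436
f) 436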